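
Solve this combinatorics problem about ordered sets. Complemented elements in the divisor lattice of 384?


An element a is complemented if some b has a meet b = bottom, a join b = top.
a is complemented iff gcd(a, n/a)=1, i.e. a is a unitary divisor of 384.
Complemented elements: 1, 3, 128, 384
Count: 4


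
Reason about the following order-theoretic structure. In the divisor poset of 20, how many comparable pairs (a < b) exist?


A comparable pair {a,b} has a < b or b < a in the order.
Count unordered pairs where one element is strictly below the other.
Examples: {1,2}, {1,4}, {1,5}, {1,10}, ...
Total comparable pairs: 12


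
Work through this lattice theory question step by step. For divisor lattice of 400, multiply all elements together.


Divisors of 400: [1, 2, 4, 5, 8, 10, 16, 20, 25, 40, 50, 80, 100, 200, 400]
Product = n^(d(n)/2) = 400^(15/2)
Product = 32768000000000000000


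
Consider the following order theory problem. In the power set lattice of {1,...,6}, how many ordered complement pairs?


Complement pair (a,b): a meet b = bottom, a join b = top.
Here: A intersect B = {} and A union B = {1,...,6}.
Pairs found: ({},{1,2,3,4,5,6}), ({1},{2,3,4,5,6}), ({2},{1,3,4,5,6}), ({3},{1,2,4,5,6}), ... (60 more)
Total ordered pairs: 64


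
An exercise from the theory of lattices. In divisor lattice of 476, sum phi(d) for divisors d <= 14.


Divisors of 476 up to 14: [1, 2, 4, 7, 14]
phi values: [1, 1, 2, 6, 6]
Sum = 16


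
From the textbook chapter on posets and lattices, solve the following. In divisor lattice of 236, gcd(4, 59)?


Meet=gcd.
gcd(4,59)=1


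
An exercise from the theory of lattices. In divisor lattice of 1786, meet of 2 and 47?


In a divisor lattice, meet = gcd (greatest common divisor).
By Euclidean algorithm or factoring: gcd(2,47) = 1


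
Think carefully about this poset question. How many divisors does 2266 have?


Divisors of 2266: [1, 2, 11, 22, 103, 206, 1133, 2266]
Count: 8


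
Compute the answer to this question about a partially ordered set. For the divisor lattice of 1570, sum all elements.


sigma(n) = sum of divisors.
Divisors of 1570: [1, 2, 5, 10, 157, 314, 785, 1570]
Sum = 2844


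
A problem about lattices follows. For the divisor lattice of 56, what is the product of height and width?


Height = length of longest chain minus 1; width = size of largest antichain.
A maximum chain: 1 | 7 | 14 | 28 | 56  (height 4).
A maximum antichain: {2, 7}  (width 2).
Product = 4 * 2 = 8


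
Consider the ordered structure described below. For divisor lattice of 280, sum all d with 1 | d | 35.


Interval [1,35] in divisors of 280: [1, 5, 7, 35]
Sum = 48


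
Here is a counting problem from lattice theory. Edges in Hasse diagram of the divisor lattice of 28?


A cover relation a -< b holds when a < b with no c strictly between.
Cover relations:
  1 -< 2
  1 -< 7
  2 -< 4
  2 -< 14
  4 -< 28
  7 -< 14
  14 -< 28
Total: 7


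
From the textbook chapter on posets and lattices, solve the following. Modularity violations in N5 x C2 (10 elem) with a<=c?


Modular law: if a <= c then a v (b ^ c) = (a v b) ^ c.
Check all triples (a,b,c) with a <= c among 10 elements.
  e.g. a=(a,0), b=(c,0), c=(b,0): lhs=(a,0) != rhs=(b,0)
  e.g. a=(a,0), b=(c,1), c=(b,0): lhs=(a,0) != rhs=(b,0)
Total violating triples: 6


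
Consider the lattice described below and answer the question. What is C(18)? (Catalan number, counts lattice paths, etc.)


C(n) = C(2n, n) / (n+1).
C(36, 18) = 9075135300
C(18) = 9075135300 / 19 = 477638700


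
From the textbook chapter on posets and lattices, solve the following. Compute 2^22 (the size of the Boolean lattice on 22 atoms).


Power set = 2^n.
2^22 = 4194304


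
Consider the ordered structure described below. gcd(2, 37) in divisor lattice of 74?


Meet=gcd.
gcd(2,37)=1


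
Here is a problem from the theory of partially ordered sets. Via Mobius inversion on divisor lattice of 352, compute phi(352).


phi(n) = n * prod_{p|n} (1 - 1/p).
Prime divisors of 352: [2, 11]
phi(352) = 352 * (1 - 1/2) * (1 - 1/11)
phi(352) = 160


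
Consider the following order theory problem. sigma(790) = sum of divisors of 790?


sigma(n) = sum of divisors.
Divisors of 790: [1, 2, 5, 10, 79, 158, 395, 790]
Sum = 1440


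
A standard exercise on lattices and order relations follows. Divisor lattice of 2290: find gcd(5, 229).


In a divisor lattice, meet = gcd (greatest common divisor).
By Euclidean algorithm or factoring: gcd(5,229) = 1


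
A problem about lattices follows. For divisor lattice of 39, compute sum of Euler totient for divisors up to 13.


Divisors of 39 up to 13: [1, 3, 13]
phi values: [1, 2, 12]
Sum = 15


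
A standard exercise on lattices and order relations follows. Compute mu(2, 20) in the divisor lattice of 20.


In a divisor lattice, mu(a,b) = mu(b/a) where mu is the classical Mobius function.
b/a = 20/2 = 10
Prime factorization of 10: primes [2, 5]
10 is squarefree with 2 prime factor(s), so mu(10) = (-1)^2 = 1


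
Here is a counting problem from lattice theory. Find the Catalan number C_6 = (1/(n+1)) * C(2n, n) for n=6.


C(n) = C(2n, n) / (n+1).
C(12, 6) = 924
C(6) = 924 / 7 = 132


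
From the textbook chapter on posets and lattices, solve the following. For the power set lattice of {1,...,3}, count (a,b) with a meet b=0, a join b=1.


Complement pair (a,b): a meet b = bottom, a join b = top.
Here: A intersect B = {} and A union B = {1,...,3}.
Pairs found: ({},{1,2,3}), ({1},{2,3}), ({2},{1,3}), ({3},{1,2}), ... (4 more)
Total ordered pairs: 8


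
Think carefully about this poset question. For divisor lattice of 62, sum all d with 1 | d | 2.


Interval [1,2] in divisors of 62: [1, 2]
Sum = 3


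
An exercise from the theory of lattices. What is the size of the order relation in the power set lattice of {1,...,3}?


The order relation is {(a,b) : a <= b}, reflexive so it includes (a,a).
Examples: ({},{}), ({},{1,2}), ({},{1,2,3}), ({},{1,3}), ({},{1}), ...
Total ordered pairs: 27


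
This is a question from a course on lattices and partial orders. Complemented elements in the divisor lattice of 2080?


An element a is complemented if some b has a meet b = bottom, a join b = top.
a is complemented iff gcd(a, n/a)=1, i.e. a is a unitary divisor of 2080.
Complemented elements: 1, 5, 13, 32, 65, 160, ... (2 more)
Count: 8


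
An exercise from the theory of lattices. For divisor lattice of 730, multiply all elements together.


Divisors of 730: [1, 2, 5, 10, 73, 146, 365, 730]
Product = n^(d(n)/2) = 730^(8/2)
Product = 283982410000


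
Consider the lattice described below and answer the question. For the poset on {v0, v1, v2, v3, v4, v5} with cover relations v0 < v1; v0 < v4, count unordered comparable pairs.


A comparable pair {a,b} has a < b or b < a in the order.
Count unordered pairs where one element is strictly below the other.
Examples: {v0,v1}, {v0,v4}
Total comparable pairs: 2


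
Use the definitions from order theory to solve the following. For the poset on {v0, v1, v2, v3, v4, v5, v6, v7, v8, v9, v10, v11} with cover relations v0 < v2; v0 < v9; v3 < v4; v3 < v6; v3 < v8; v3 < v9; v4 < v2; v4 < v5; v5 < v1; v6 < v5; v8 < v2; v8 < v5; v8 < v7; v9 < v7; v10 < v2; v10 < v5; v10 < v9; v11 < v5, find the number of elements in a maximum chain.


A chain is a totally ordered subset; we count the number of elements in a maximum chain.
Compute, for each element x, the size of the longest chain ending at x:
  v0: 1
  v3: 1
  v10: 1
  v11: 1
  v4: 2
  v6: 2
  ...
A maximum chain: v3 < v4 < v5 < v1
Number of elements in the longest chain: 4


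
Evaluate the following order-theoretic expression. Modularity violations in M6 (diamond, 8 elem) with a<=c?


Modular law: if a <= c then a v (b ^ c) = (a v b) ^ c.
Check all triples (a,b,c) with a <= c among 8 elements.
This lattice is modular (diamonds M_m and their chain-products are modular).
Total violating triples: 0


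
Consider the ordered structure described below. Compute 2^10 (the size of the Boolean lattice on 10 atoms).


Power set = 2^n.
2^10 = 1024


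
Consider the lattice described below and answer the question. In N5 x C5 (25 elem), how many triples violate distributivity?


Distributive law: a ^ (b v c) = (a ^ b) v (a ^ c).
Check all 25^3 = 15625 ordered triples (a,b,c).
  e.g. a=(b,0), b=(a,0), c=(c,0): lhs=(b,0) != rhs=(a,0)
  e.g. a=(b,0), b=(a,0), c=(c,1): lhs=(b,0) != rhs=(a,0)
Total violating triples: 250


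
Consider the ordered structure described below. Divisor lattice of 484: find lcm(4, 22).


In a divisor lattice, join = lcm (least common multiple).
gcd(4,22) = 2
lcm(4,22) = 4*22/gcd = 88/2 = 44


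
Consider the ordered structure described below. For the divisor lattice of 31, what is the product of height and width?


Height = length of longest chain minus 1; width = size of largest antichain.
A maximum chain: 1 | 31  (height 1).
A maximum antichain: {1}  (width 1).
Product = 1 * 1 = 1


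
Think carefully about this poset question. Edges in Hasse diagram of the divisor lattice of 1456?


A cover relation a -< b holds when a < b with no c strictly between.
Cover relations:
  1 -< 2
  1 -< 7
  1 -< 13
  2 -< 4
  2 -< 14
  2 -< 26
  4 -< 8
  4 -< 28
  ...28 more
Total: 36


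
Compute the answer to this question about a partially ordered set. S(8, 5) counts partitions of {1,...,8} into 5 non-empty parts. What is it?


S(n,k) = k*S(n-1,k) + S(n-1,k-1).
S(7,5) = 140, S(7,4) = 350
S(8,5) = 5*140 + 350 = 700 + 350
S(8,5) = 1050


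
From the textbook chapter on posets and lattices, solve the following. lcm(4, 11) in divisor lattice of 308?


Join=lcm.
gcd(4,11)=1
lcm=44


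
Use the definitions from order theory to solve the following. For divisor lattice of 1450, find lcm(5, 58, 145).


In a divisor lattice, join = lcm (least common multiple).
Compute lcm iteratively: start with first element, then lcm(current, next).
Elements: [5, 58, 145]
lcm(5,58) = 290
lcm(290,145) = 290
Final lcm = 290


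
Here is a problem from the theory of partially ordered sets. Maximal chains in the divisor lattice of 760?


A maximal chain goes from the minimum element to a maximal element via cover relations.
Counting all min-to-max paths in the cover graph.
Total maximal chains: 20


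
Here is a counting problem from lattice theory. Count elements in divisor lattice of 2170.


Divisors of 2170: [1, 2, 5, 7, 10, 14, 31, 35, 62, 70, 155, 217, 310, 434, 1085, 2170]
Count: 16


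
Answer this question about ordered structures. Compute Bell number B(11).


B(n) = number of set partitions of an n-element set.
B(n) satisfies the recurrence: B(n+1) = sum_k C(n,k)*B(k).
B(11) = 678570


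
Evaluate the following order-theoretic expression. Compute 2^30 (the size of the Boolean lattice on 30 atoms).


Power set = 2^n.
2^30 = 1073741824


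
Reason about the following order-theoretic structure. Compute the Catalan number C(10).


C(n) = C(2n, n) / (n+1).
C(20, 10) = 184756
C(10) = 184756 / 11 = 16796


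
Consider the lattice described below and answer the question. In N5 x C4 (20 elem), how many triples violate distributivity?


Distributive law: a ^ (b v c) = (a ^ b) v (a ^ c).
Check all 20^3 = 8000 ordered triples (a,b,c).
  e.g. a=(b,0), b=(a,0), c=(c,0): lhs=(b,0) != rhs=(a,0)
  e.g. a=(b,0), b=(a,0), c=(c,1): lhs=(b,0) != rhs=(a,0)
Total violating triples: 128


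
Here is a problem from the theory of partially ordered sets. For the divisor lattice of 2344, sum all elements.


sigma(n) = sum of divisors.
Divisors of 2344: [1, 2, 4, 8, 293, 586, 1172, 2344]
Sum = 4410


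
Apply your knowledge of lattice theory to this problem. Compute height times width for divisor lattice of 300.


Height = length of longest chain minus 1; width = size of largest antichain.
A maximum chain: 1 | 5 | 25 | 75 | 150 | 300  (height 5).
A maximum antichain: {4, 6, 10, 15, 25}  (width 5).
Product = 5 * 5 = 25


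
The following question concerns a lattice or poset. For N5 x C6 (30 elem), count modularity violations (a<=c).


Modular law: if a <= c then a v (b ^ c) = (a v b) ^ c.
Check all triples (a,b,c) with a <= c among 30 elements.
  e.g. a=(a,0), b=(c,0), c=(b,0): lhs=(a,0) != rhs=(b,0)
  e.g. a=(a,0), b=(c,1), c=(b,0): lhs=(a,0) != rhs=(b,0)
Total violating triples: 126


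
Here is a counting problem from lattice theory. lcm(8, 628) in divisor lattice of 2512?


Join=lcm.
gcd(8,628)=4
lcm=1256


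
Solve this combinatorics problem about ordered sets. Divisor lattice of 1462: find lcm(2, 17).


In a divisor lattice, join = lcm (least common multiple).
gcd(2,17) = 1
lcm(2,17) = 2*17/gcd = 34/1 = 34


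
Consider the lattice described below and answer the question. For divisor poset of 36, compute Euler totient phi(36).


phi(n) = n * prod_{p|n} (1 - 1/p).
Prime divisors of 36: [2, 3]
phi(36) = 36 * (1 - 1/2) * (1 - 1/3)
phi(36) = 12


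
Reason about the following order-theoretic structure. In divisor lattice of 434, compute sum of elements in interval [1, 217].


Interval [1,217] in divisors of 434: [1, 7, 31, 217]
Sum = 256


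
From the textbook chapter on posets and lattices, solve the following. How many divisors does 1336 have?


Divisors of 1336: [1, 2, 4, 8, 167, 334, 668, 1336]
Count: 8


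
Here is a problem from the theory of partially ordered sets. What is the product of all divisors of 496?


Divisors of 496: [1, 2, 4, 8, 16, 31, 62, 124, 248, 496]
Product = n^(d(n)/2) = 496^(10/2)
Product = 30019840638976


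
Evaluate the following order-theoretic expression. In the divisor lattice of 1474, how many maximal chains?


A maximal chain goes from the minimum element to a maximal element via cover relations.
Counting all min-to-max paths in the cover graph.
Total maximal chains: 6


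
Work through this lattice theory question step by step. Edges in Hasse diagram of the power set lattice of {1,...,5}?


A cover relation a -< b holds when a < b with no c strictly between.
Cover relations:
  {} -< {1}
  {} -< {2}
  {} -< {3}
  {} -< {4}
  {} -< {5}
  {1} -< {1,2}
  {1} -< {1,3}
  {1} -< {1,4}
  ...72 more
Total: 80


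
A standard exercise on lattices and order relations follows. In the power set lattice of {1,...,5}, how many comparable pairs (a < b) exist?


A comparable pair {a,b} has a < b or b < a in the order.
Count unordered pairs where one element is strictly below the other.
Examples: {{},{1}}, {{},{2}}, {{},{3}}, {{},{4}}, ...
Total comparable pairs: 211


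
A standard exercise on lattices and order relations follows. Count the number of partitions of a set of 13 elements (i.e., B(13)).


B(n) = number of set partitions of an n-element set.
B(n) satisfies the recurrence: B(n+1) = sum_k C(n,k)*B(k).
B(13) = 27644437


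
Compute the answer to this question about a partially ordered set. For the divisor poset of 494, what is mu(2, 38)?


In a divisor lattice, mu(a,b) = mu(b/a) where mu is the classical Mobius function.
b/a = 38/2 = 19
Prime factorization of 19: primes [19]
19 is squarefree with 1 prime factor(s), so mu(19) = (-1)^1 = -1


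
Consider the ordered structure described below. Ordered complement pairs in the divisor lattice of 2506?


Complement pair (a,b): a meet b = bottom, a join b = top.
Here: gcd(a,b)=1 and lcm(a,b)=2506, i.e. a*b=2506 with a,b coprime.
Pairs found: (1,2506), (2,1253), (7,358), (14,179), ... (4 more)
Total ordered pairs: 8


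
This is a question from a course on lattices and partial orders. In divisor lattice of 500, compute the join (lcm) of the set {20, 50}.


In a divisor lattice, join = lcm (least common multiple).
Compute lcm iteratively: start with first element, then lcm(current, next).
Elements: [20, 50]
lcm(20,50) = 100
Final lcm = 100


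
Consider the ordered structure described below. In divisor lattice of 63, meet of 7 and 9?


In a divisor lattice, meet = gcd (greatest common divisor).
By Euclidean algorithm or factoring: gcd(7,9) = 1


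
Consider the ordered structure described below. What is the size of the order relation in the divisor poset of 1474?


The order relation is {(a,b) : a <= b}, reflexive so it includes (a,a).
Examples: (1,1), (1,11), (1,134), (1,1474), (1,2), ...
Total ordered pairs: 27


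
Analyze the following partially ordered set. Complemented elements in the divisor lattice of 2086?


An element a is complemented if some b has a meet b = bottom, a join b = top.
a is complemented iff gcd(a, n/a)=1, i.e. a is a unitary divisor of 2086.
Complemented elements: 1, 2, 7, 14, 149, 298, ... (2 more)
Count: 8


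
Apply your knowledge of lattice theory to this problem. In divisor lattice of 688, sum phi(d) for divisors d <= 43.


Divisors of 688 up to 43: [1, 2, 4, 8, 16, 43]
phi values: [1, 1, 2, 4, 8, 42]
Sum = 58


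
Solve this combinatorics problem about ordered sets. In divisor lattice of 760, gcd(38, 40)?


Meet=gcd.
gcd(38,40)=2


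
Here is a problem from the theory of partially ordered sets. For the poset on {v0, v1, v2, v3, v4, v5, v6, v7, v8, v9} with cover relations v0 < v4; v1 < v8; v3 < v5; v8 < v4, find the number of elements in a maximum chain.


A chain is a totally ordered subset; we count the number of elements in a maximum chain.
Compute, for each element x, the size of the longest chain ending at x:
  v0: 1
  v1: 1
  v2: 1
  v3: 1
  v6: 1
  v7: 1
  ...
A maximum chain: v1 < v8 < v4
Number of elements in the longest chain: 3


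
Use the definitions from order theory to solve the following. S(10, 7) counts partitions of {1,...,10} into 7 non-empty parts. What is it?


S(n,k) = k*S(n-1,k) + S(n-1,k-1).
S(9,7) = 462, S(9,6) = 2646
S(10,7) = 7*462 + 2646 = 3234 + 2646
S(10,7) = 5880


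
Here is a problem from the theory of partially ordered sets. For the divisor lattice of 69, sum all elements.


sigma(n) = sum of divisors.
Divisors of 69: [1, 3, 23, 69]
Sum = 96


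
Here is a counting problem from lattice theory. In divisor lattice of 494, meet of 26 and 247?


In a divisor lattice, meet = gcd (greatest common divisor).
By Euclidean algorithm or factoring: gcd(26,247) = 13


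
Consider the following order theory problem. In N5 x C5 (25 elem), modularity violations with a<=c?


Modular law: if a <= c then a v (b ^ c) = (a v b) ^ c.
Check all triples (a,b,c) with a <= c among 25 elements.
  e.g. a=(a,0), b=(c,0), c=(b,0): lhs=(a,0) != rhs=(b,0)
  e.g. a=(a,0), b=(c,1), c=(b,0): lhs=(a,0) != rhs=(b,0)
Total violating triples: 75


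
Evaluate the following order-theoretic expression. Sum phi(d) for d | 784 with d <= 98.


Divisors of 784 up to 98: [1, 2, 4, 7, 8, 14, 16, 28, 49, 56, 98]
phi values: [1, 1, 2, 6, 4, 6, 8, 12, 42, 24, 42]
Sum = 148


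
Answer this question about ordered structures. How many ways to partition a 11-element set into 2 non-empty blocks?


S(n,k) = k*S(n-1,k) + S(n-1,k-1).
S(10,2) = 511, S(10,1) = 1
S(11,2) = 2*511 + 1 = 1022 + 1
S(11,2) = 1023


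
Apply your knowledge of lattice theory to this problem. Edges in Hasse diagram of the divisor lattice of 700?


A cover relation a -< b holds when a < b with no c strictly between.
Cover relations:
  1 -< 2
  1 -< 5
  1 -< 7
  2 -< 4
  2 -< 10
  2 -< 14
  4 -< 20
  4 -< 28
  ...25 more
Total: 33


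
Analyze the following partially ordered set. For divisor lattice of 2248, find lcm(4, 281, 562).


In a divisor lattice, join = lcm (least common multiple).
Compute lcm iteratively: start with first element, then lcm(current, next).
Elements: [4, 281, 562]
lcm(4,281) = 1124
lcm(1124,562) = 1124
Final lcm = 1124


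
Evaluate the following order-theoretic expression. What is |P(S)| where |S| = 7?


Power set = 2^n.
2^7 = 128


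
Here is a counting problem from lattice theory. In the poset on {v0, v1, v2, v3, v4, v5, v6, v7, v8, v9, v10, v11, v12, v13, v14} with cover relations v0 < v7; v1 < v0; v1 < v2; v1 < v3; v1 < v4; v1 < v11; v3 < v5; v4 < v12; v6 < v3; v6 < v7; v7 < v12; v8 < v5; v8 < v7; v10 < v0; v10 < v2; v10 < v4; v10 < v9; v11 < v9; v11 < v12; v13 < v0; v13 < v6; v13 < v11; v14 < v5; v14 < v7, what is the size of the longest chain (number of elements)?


A chain is a totally ordered subset; we count the number of elements in a maximum chain.
Compute, for each element x, the size of the longest chain ending at x:
  v1: 1
  v8: 1
  v10: 1
  v13: 1
  v14: 1
  v6: 2
  ...
A maximum chain: v13 < v6 < v3 < v5
Number of elements in the longest chain: 4


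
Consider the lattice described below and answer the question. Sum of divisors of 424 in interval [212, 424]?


Interval [212,424] in divisors of 424: [212, 424]
Sum = 636


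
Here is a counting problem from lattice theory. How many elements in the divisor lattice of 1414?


Divisors of 1414: [1, 2, 7, 14, 101, 202, 707, 1414]
Count: 8


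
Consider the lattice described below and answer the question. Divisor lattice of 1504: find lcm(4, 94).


In a divisor lattice, join = lcm (least common multiple).
gcd(4,94) = 2
lcm(4,94) = 4*94/gcd = 376/2 = 188


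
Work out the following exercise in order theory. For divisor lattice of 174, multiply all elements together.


Divisors of 174: [1, 2, 3, 6, 29, 58, 87, 174]
Product = n^(d(n)/2) = 174^(8/2)
Product = 916636176


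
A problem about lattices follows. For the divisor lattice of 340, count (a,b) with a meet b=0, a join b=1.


Complement pair (a,b): a meet b = bottom, a join b = top.
Here: gcd(a,b)=1 and lcm(a,b)=340, i.e. a*b=340 with a,b coprime.
Pairs found: (1,340), (4,85), (5,68), (17,20), ... (4 more)
Total ordered pairs: 8


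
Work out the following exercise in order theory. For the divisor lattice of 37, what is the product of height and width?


Height = length of longest chain minus 1; width = size of largest antichain.
A maximum chain: 1 | 37  (height 1).
A maximum antichain: {1}  (width 1).
Product = 1 * 1 = 1


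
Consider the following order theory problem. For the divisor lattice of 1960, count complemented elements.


An element a is complemented if some b has a meet b = bottom, a join b = top.
a is complemented iff gcd(a, n/a)=1, i.e. a is a unitary divisor of 1960.
Complemented elements: 1, 5, 8, 40, 49, 245, ... (2 more)
Count: 8


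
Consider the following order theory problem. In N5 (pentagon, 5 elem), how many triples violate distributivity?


Distributive law: a ^ (b v c) = (a ^ b) v (a ^ c).
Check all 5^3 = 125 ordered triples (a,b,c).
  e.g. a=b, b=a, c=c: lhs=b != rhs=a
  e.g. a=b, b=c, c=a: lhs=b != rhs=a
Total violating triples: 2


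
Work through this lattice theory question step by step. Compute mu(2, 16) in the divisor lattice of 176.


In a divisor lattice, mu(a,b) = mu(b/a) where mu is the classical Mobius function.
b/a = 16/2 = 8
Prime factorization of 8: primes [2]
8 is not squarefree, so mu(8) = 0


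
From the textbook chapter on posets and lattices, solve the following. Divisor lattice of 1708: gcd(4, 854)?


Meet=gcd.
gcd(4,854)=2


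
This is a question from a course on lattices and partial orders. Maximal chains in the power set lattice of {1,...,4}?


A maximal chain goes from the minimum element to a maximal element via cover relations.
Counting all min-to-max paths in the cover graph.
Total maximal chains: 24


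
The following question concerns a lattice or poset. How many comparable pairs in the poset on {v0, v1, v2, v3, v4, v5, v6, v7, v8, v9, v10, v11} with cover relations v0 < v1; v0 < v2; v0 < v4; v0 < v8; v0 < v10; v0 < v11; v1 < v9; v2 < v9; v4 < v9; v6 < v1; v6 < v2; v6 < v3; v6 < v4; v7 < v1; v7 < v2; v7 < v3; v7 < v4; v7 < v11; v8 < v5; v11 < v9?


A comparable pair {a,b} has a < b or b < a in the order.
Count unordered pairs where one element is strictly below the other.
Examples: {v0,v1}, {v0,v2}, {v0,v4}, {v0,v5}, ...
Total comparable pairs: 24


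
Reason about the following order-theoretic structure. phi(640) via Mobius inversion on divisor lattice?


phi(n) = n * prod_{p|n} (1 - 1/p).
Prime divisors of 640: [2, 5]
phi(640) = 640 * (1 - 1/2) * (1 - 1/5)
phi(640) = 256


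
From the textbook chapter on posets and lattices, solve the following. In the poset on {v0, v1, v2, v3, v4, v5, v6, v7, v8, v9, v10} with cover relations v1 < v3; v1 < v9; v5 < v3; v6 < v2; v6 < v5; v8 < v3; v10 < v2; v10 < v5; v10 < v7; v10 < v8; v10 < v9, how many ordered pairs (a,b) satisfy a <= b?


The order relation is {(a,b) : a <= b}, reflexive so it includes (a,a).
Examples: (v0,v0), (v1,v1), (v1,v3), (v1,v9), (v10,v10), ...
Total ordered pairs: 24


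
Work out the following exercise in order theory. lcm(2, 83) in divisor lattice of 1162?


Join=lcm.
gcd(2,83)=1
lcm=166


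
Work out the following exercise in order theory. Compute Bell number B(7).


B(n) = number of set partitions of an n-element set.
B(n) satisfies the recurrence: B(n+1) = sum_k C(n,k)*B(k).
B(7) = 877


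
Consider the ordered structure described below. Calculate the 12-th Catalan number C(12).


C(n) = C(2n, n) / (n+1).
C(24, 12) = 2704156
C(12) = 2704156 / 13 = 208012


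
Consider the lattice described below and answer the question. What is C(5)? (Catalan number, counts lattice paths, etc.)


C(n) = C(2n, n) / (n+1).
C(10, 5) = 252
C(5) = 252 / 6 = 42


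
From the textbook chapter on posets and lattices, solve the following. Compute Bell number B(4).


B(n) = number of set partitions of an n-element set.
B(n) satisfies the recurrence: B(n+1) = sum_k C(n,k)*B(k).
B(4) = 15


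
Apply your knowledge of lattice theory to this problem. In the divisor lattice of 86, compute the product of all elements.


Divisors of 86: [1, 2, 43, 86]
Product = n^(d(n)/2) = 86^(4/2)
Product = 7396


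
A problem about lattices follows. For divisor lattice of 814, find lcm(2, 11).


In a divisor lattice, join = lcm (least common multiple).
Compute lcm iteratively: start with first element, then lcm(current, next).
Elements: [2, 11]
lcm(2,11) = 22
Final lcm = 22


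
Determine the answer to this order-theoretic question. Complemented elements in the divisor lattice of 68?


An element a is complemented if some b has a meet b = bottom, a join b = top.
a is complemented iff gcd(a, n/a)=1, i.e. a is a unitary divisor of 68.
Complemented elements: 1, 4, 17, 68
Count: 4


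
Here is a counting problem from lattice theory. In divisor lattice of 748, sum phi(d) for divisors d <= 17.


Divisors of 748 up to 17: [1, 2, 4, 11, 17]
phi values: [1, 1, 2, 10, 16]
Sum = 30


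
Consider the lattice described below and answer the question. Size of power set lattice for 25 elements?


Power set = 2^n.
2^25 = 33554432


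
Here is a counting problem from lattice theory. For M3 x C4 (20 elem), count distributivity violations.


Distributive law: a ^ (b v c) = (a ^ b) v (a ^ c).
Check all 20^3 = 8000 ordered triples (a,b,c).
  e.g. a=(a1,0), b=(a2,0), c=(a3,0): lhs=(a1,0) != rhs=(0,0)
  e.g. a=(a1,0), b=(a2,0), c=(a3,1): lhs=(a1,0) != rhs=(0,0)
Total violating triples: 384


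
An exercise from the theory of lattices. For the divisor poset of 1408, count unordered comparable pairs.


A comparable pair {a,b} has a < b or b < a in the order.
Count unordered pairs where one element is strictly below the other.
Examples: {1,2}, {1,4}, {1,8}, {1,11}, ...
Total comparable pairs: 92


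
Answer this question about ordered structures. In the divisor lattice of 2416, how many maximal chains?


A maximal chain goes from the minimum element to a maximal element via cover relations.
Counting all min-to-max paths in the cover graph.
Total maximal chains: 5


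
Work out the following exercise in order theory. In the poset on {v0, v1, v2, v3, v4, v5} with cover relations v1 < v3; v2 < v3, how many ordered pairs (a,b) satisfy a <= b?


The order relation is {(a,b) : a <= b}, reflexive so it includes (a,a).
Examples: (v0,v0), (v1,v1), (v1,v3), (v2,v2), (v2,v3), ...
Total ordered pairs: 8


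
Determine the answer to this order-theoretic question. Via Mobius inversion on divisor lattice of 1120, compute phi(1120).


phi(n) = n * prod_{p|n} (1 - 1/p).
Prime divisors of 1120: [2, 5, 7]
phi(1120) = 1120 * (1 - 1/2) * (1 - 1/5) * (1 - 1/7)
phi(1120) = 384


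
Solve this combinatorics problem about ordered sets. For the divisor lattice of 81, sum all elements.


sigma(n) = sum of divisors.
Divisors of 81: [1, 3, 9, 27, 81]
Sum = 121


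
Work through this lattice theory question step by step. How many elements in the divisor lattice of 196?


Divisors of 196: [1, 2, 4, 7, 14, 28, 49, 98, 196]
Count: 9


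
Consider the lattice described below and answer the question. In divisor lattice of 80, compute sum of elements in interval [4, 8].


Interval [4,8] in divisors of 80: [4, 8]
Sum = 12


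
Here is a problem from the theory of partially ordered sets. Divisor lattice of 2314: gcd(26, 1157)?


Meet=gcd.
gcd(26,1157)=13


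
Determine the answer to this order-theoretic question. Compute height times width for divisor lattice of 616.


Height = length of longest chain minus 1; width = size of largest antichain.
A maximum chain: 1 | 11 | 77 | 154 | 308 | 616  (height 5).
A maximum antichain: {4, 14, 22, 77}  (width 4).
Product = 5 * 4 = 20


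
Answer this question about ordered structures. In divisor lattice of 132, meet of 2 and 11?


In a divisor lattice, meet = gcd (greatest common divisor).
By Euclidean algorithm or factoring: gcd(2,11) = 1


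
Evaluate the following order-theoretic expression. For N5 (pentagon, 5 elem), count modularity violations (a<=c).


Modular law: if a <= c then a v (b ^ c) = (a v b) ^ c.
Check all triples (a,b,c) with a <= c among 5 elements.
  e.g. a=a, b=c, c=b: lhs=a != rhs=b
Total violating triples: 1


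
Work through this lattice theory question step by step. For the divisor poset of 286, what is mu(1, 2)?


In a divisor lattice, mu(a,b) = mu(b/a) where mu is the classical Mobius function.
b/a = 2/1 = 2
Prime factorization of 2: primes [2]
2 is squarefree with 1 prime factor(s), so mu(2) = (-1)^1 = -1


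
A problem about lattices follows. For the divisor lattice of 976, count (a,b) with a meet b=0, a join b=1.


Complement pair (a,b): a meet b = bottom, a join b = top.
Here: gcd(a,b)=1 and lcm(a,b)=976, i.e. a*b=976 with a,b coprime.
Pairs found: (1,976), (16,61), (61,16), (976,1)
Total ordered pairs: 4


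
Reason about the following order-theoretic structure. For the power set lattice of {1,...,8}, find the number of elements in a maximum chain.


A chain is a totally ordered subset; we count the number of elements in a maximum chain.
Compute, for each element x, the size of the longest chain ending at x:
  {}: 1
  {1}: 2
  {2}: 2
  {3}: 2
  {4}: 2
  {5}: 2
  ...
A maximum chain: {} < {1} < {1,2} < {1,2,3} < {1,2,3,4} < {1,2,3,4,5} < {1,2,3,4,5,6} < {1,2,3,4,5,6,7} < {1,2,3,4,5,6,7,8}
Number of elements in the longest chain: 9


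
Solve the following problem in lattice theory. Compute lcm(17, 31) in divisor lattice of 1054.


In a divisor lattice, join = lcm (least common multiple).
gcd(17,31) = 1
lcm(17,31) = 17*31/gcd = 527/1 = 527


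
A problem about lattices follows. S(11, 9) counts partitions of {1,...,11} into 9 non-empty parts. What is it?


S(n,k) = k*S(n-1,k) + S(n-1,k-1).
S(10,9) = 45, S(10,8) = 750
S(11,9) = 9*45 + 750 = 405 + 750
S(11,9) = 1155


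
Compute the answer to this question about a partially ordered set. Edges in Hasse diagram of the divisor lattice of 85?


A cover relation a -< b holds when a < b with no c strictly between.
Cover relations:
  1 -< 5
  1 -< 17
  5 -< 85
  17 -< 85
Total: 4


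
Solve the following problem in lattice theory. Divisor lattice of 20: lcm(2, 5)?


Join=lcm.
gcd(2,5)=1
lcm=10


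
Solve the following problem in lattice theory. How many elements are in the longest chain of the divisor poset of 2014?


A chain is a totally ordered subset; we count the number of elements in a maximum chain.
Compute, for each element x, the size of the longest chain ending at x:
  1: 1
  2: 2
  19: 2
  53: 2
  38: 3
  106: 3
  ...
A maximum chain: 1 < 2 < 38 < 2014
Number of elements in the longest chain: 4


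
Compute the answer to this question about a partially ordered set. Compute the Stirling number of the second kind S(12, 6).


S(n,k) = k*S(n-1,k) + S(n-1,k-1).
S(11,6) = 179487, S(11,5) = 246730
S(12,6) = 6*179487 + 246730 = 1076922 + 246730
S(12,6) = 1323652


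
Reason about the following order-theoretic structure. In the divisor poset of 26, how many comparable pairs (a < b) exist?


A comparable pair {a,b} has a < b or b < a in the order.
Count unordered pairs where one element is strictly below the other.
Examples: {1,2}, {1,13}, {1,26}, {2,26}, ...
Total comparable pairs: 5


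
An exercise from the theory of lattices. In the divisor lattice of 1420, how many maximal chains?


A maximal chain goes from the minimum element to a maximal element via cover relations.
Counting all min-to-max paths in the cover graph.
Total maximal chains: 12


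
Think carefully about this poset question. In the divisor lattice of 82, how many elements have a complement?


An element a is complemented if some b has a meet b = bottom, a join b = top.
a is complemented iff gcd(a, n/a)=1, i.e. a is a unitary divisor of 82.
Complemented elements: 1, 2, 41, 82
Count: 4


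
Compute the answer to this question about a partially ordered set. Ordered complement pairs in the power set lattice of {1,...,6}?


Complement pair (a,b): a meet b = bottom, a join b = top.
Here: A intersect B = {} and A union B = {1,...,6}.
Pairs found: ({},{1,2,3,4,5,6}), ({1},{2,3,4,5,6}), ({2},{1,3,4,5,6}), ({3},{1,2,4,5,6}), ... (60 more)
Total ordered pairs: 64


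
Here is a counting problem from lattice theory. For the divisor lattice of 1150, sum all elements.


sigma(n) = sum of divisors.
Divisors of 1150: [1, 2, 5, 10, 23, 25, 46, 50, 115, 230, 575, 1150]
Sum = 2232


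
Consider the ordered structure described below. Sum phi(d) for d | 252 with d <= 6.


Divisors of 252 up to 6: [1, 2, 3, 4, 6]
phi values: [1, 1, 2, 2, 2]
Sum = 8


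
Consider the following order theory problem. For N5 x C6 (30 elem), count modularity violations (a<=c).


Modular law: if a <= c then a v (b ^ c) = (a v b) ^ c.
Check all triples (a,b,c) with a <= c among 30 elements.
  e.g. a=(a,0), b=(c,0), c=(b,0): lhs=(a,0) != rhs=(b,0)
  e.g. a=(a,0), b=(c,1), c=(b,0): lhs=(a,0) != rhs=(b,0)
Total violating triples: 126


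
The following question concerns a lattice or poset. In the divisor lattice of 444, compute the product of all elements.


Divisors of 444: [1, 2, 3, 4, 6, 12, 37, 74, 111, 148, 222, 444]
Product = n^(d(n)/2) = 444^(12/2)
Product = 7661218005651456


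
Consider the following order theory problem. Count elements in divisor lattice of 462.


Divisors of 462: [1, 2, 3, 6, 7, 11, 14, 21, 22, 33, 42, 66, 77, 154, 231, 462]
Count: 16


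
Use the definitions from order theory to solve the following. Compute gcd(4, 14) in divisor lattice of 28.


In a divisor lattice, meet = gcd (greatest common divisor).
By Euclidean algorithm or factoring: gcd(4,14) = 2


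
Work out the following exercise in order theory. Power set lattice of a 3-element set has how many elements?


Power set = 2^n.
2^3 = 8


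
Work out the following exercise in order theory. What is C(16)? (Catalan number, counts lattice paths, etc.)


C(n) = C(2n, n) / (n+1).
C(32, 16) = 601080390
C(16) = 601080390 / 17 = 35357670


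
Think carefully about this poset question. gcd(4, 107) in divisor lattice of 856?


Meet=gcd.
gcd(4,107)=1


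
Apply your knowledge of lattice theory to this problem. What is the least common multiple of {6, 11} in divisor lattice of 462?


In a divisor lattice, join = lcm (least common multiple).
Compute lcm iteratively: start with first element, then lcm(current, next).
Elements: [6, 11]
lcm(6,11) = 66
Final lcm = 66


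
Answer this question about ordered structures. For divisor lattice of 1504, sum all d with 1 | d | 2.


Interval [1,2] in divisors of 1504: [1, 2]
Sum = 3


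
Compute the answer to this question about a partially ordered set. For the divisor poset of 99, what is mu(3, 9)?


In a divisor lattice, mu(a,b) = mu(b/a) where mu is the classical Mobius function.
b/a = 9/3 = 3
Prime factorization of 3: primes [3]
3 is squarefree with 1 prime factor(s), so mu(3) = (-1)^1 = -1


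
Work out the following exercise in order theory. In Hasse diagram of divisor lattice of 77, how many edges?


A cover relation a -< b holds when a < b with no c strictly between.
Cover relations:
  1 -< 7
  1 -< 11
  7 -< 77
  11 -< 77
Total: 4


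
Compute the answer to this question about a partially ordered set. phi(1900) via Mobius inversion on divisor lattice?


phi(n) = n * prod_{p|n} (1 - 1/p).
Prime divisors of 1900: [2, 5, 19]
phi(1900) = 1900 * (1 - 1/2) * (1 - 1/5) * (1 - 1/19)
phi(1900) = 720


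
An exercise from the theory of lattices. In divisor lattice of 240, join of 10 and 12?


In a divisor lattice, join = lcm (least common multiple).
gcd(10,12) = 2
lcm(10,12) = 10*12/gcd = 120/2 = 60


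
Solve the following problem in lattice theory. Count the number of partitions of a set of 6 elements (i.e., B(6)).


B(n) = number of set partitions of an n-element set.
B(n) satisfies the recurrence: B(n+1) = sum_k C(n,k)*B(k).
B(6) = 203


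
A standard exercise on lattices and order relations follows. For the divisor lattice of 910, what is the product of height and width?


Height = length of longest chain minus 1; width = size of largest antichain.
A maximum chain: 1 | 13 | 91 | 455 | 910  (height 4).
A maximum antichain: {10, 14, 26, 35, 65, 91}  (width 6).
Product = 4 * 6 = 24


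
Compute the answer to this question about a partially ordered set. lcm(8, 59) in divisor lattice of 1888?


Join=lcm.
gcd(8,59)=1
lcm=472


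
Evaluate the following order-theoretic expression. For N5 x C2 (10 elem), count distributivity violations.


Distributive law: a ^ (b v c) = (a ^ b) v (a ^ c).
Check all 10^3 = 1000 ordered triples (a,b,c).
  e.g. a=(b,0), b=(a,0), c=(c,0): lhs=(b,0) != rhs=(a,0)
  e.g. a=(b,0), b=(a,0), c=(c,1): lhs=(b,0) != rhs=(a,0)
Total violating triples: 16


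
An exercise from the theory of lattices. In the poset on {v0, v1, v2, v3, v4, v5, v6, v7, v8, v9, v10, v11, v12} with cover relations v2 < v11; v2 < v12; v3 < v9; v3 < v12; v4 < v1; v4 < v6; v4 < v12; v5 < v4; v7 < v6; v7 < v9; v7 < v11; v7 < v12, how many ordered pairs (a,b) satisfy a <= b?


The order relation is {(a,b) : a <= b}, reflexive so it includes (a,a).
Examples: (v0,v0), (v1,v1), (v10,v10), (v11,v11), (v12,v12), ...
Total ordered pairs: 28


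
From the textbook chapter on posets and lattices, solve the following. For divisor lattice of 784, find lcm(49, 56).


In a divisor lattice, join = lcm (least common multiple).
Compute lcm iteratively: start with first element, then lcm(current, next).
Elements: [49, 56]
lcm(49,56) = 392
Final lcm = 392


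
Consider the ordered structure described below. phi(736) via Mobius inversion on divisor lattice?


phi(n) = n * prod_{p|n} (1 - 1/p).
Prime divisors of 736: [2, 23]
phi(736) = 736 * (1 - 1/2) * (1 - 1/23)
phi(736) = 352


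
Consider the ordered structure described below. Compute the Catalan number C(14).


C(n) = C(2n, n) / (n+1).
C(28, 14) = 40116600
C(14) = 40116600 / 15 = 2674440


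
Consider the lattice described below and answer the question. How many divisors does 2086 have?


Divisors of 2086: [1, 2, 7, 14, 149, 298, 1043, 2086]
Count: 8
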